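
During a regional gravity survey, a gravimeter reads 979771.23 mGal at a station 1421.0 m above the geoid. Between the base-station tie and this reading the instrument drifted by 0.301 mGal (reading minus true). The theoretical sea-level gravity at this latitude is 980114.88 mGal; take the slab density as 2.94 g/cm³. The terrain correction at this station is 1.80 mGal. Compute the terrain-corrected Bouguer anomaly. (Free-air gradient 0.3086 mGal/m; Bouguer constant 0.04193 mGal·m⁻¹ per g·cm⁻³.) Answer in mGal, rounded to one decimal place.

-78.8

Drift-corrected reading = 979771.23 − (0.301) = 979770.929 mGal
Free-air correction = 0.3086 × 1421.0 = 438.52 mGal
Free-air anomaly = 979770.929 − 980114.88 + (438.52) = 94.569 mGal
Bouguer slab correction = 0.04193 × 2.94 × 1421.0 = 175.17 mGal
Simple Bouguer anomaly = 94.569 − (175.17) = -80.601 mGal
Complete Bouguer anomaly = -80.601 + 1.80 = -78.801 mGal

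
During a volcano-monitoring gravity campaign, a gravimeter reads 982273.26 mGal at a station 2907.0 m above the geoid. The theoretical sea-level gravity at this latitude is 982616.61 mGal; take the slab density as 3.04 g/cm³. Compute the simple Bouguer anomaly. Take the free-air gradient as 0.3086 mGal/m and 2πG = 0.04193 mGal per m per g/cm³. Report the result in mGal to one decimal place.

183.2

Free-air correction = 0.3086 × 2907.0 = 897.10 mGal
Free-air anomaly = 982273.26 − 982616.61 + (897.10) = 553.75 mGal
Bouguer slab correction = 0.04193 × 3.04 × 2907.0 = 370.55 mGal
Simple Bouguer anomaly = 553.75 − (370.55) = 183.20 mGal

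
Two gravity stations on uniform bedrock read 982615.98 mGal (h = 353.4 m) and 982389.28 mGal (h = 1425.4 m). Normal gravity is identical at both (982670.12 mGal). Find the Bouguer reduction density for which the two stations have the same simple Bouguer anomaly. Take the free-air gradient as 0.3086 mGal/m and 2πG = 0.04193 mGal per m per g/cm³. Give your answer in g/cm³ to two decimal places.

Δg_obs = 982389.28 − 982615.98 = -226.70 mGal over Δh = 1425.4 − 353.4 = 1072.0 m
Equal Bouguer anomalies ⇒ Δg_obs + (0.3086 − 0.04193ρ)·Δh = 0
0.3086 − 0.04193ρ = −Δg_obs/Δh = 0.21147
ρ = (0.3086 − 0.21147) / 0.04193 = 2.32 g/cm³

2.32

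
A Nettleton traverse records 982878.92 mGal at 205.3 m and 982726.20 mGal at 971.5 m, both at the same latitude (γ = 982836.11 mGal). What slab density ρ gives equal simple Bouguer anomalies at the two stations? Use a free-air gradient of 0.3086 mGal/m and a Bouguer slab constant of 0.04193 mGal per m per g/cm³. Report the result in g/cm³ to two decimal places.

2.61

Δg_obs = 982726.20 − 982878.92 = -152.72 mGal over Δh = 971.5 − 205.3 = 766.2 m
Equal Bouguer anomalies ⇒ Δg_obs + (0.3086 − 0.04193ρ)·Δh = 0
0.3086 − 0.04193ρ = −Δg_obs/Δh = 0.19932
ρ = (0.3086 − 0.19932) / 0.04193 = 2.61 g/cm³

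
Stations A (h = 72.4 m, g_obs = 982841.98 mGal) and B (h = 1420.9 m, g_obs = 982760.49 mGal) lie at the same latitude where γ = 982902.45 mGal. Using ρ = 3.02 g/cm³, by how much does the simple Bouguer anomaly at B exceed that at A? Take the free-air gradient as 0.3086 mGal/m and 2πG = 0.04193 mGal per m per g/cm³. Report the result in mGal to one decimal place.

Δg_SB(A) = 982841.98 − 982902.45 + 0.3086×72.4 − 0.04193×3.02×72.4 = -47.30 mGal
Δg_SB(B) = 982760.49 − 982902.45 + 0.3086×1420.9 − 0.04193×3.02×1420.9 = 116.60 mGal
Difference = 116.60 − (-47.30) = 163.90 mGal

163.9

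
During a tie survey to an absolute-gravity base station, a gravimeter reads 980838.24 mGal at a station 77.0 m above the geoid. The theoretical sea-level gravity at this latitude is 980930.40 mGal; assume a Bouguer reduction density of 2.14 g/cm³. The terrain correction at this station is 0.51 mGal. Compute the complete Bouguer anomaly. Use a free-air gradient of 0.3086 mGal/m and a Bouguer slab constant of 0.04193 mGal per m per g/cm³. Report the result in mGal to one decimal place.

Free-air correction = 0.3086 × 77.0 = 23.76 mGal
Free-air anomaly = 980838.24 − 980930.40 + (23.76) = -68.40 mGal
Bouguer slab correction = 0.04193 × 2.14 × 77.0 = 6.91 mGal
Simple Bouguer anomaly = -68.40 − (6.91) = -75.31 mGal
Complete Bouguer anomaly = -75.31 + 0.51 = -74.80 mGal

-74.8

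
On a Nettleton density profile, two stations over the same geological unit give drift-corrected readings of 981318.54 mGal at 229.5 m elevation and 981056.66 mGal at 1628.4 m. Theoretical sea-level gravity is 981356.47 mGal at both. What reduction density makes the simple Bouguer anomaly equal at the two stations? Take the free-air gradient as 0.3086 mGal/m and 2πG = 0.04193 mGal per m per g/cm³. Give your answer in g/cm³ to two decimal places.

2.90

Δg_obs = 981056.66 − 981318.54 = -261.88 mGal over Δh = 1628.4 − 229.5 = 1398.9 m
Equal Bouguer anomalies ⇒ Δg_obs + (0.3086 − 0.04193ρ)·Δh = 0
0.3086 − 0.04193ρ = −Δg_obs/Δh = 0.18720
ρ = (0.3086 − 0.18720) / 0.04193 = 2.90 g/cm³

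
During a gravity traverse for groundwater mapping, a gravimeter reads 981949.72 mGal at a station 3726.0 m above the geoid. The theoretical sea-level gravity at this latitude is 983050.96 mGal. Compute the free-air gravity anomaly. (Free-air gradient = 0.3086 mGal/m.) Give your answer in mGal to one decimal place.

48.6

Free-air correction = 0.3086 × 3726.0 = 1149.84 mGal
Free-air anomaly = 981949.72 − 983050.96 + (1149.84) = 48.60 mGal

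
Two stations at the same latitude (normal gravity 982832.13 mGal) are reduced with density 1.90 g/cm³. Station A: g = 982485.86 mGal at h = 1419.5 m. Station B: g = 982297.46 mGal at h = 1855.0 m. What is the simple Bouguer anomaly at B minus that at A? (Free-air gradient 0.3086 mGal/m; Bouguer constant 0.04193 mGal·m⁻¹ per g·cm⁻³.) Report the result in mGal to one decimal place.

-88.7

Δg_SB(A) = 982485.86 − 982832.13 + 0.3086×1419.5 − 0.04193×1.90×1419.5 = -21.30 mGal
Δg_SB(B) = 982297.46 − 982832.13 + 0.3086×1855.0 − 0.04193×1.90×1855.0 = -110.00 mGal
Difference = -110.00 − (-21.30) = -88.70 mGal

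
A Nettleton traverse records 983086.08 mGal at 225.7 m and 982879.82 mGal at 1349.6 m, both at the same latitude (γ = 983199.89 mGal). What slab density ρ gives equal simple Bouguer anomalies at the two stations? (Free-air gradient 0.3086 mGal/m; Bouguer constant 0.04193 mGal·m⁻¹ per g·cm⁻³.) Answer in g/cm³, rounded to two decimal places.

Δg_obs = 982879.82 − 983086.08 = -206.26 mGal over Δh = 1349.6 − 225.7 = 1123.9 m
Equal Bouguer anomalies ⇒ Δg_obs + (0.3086 − 0.04193ρ)·Δh = 0
0.3086 − 0.04193ρ = −Δg_obs/Δh = 0.18352
ρ = (0.3086 − 0.18352) / 0.04193 = 2.98 g/cm³

2.98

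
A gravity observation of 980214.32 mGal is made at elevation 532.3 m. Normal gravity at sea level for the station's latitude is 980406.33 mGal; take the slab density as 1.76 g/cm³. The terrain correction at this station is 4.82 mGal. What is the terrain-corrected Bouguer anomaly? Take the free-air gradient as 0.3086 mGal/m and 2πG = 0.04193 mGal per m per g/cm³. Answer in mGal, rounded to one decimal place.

-62.2

Free-air correction = 0.3086 × 532.3 = 164.27 mGal
Free-air anomaly = 980214.32 − 980406.33 + (164.27) = -27.74 mGal
Bouguer slab correction = 0.04193 × 1.76 × 532.3 = 39.28 mGal
Simple Bouguer anomaly = -27.74 − (39.28) = -67.02 mGal
Complete Bouguer anomaly = -67.02 + 4.82 = -62.20 mGal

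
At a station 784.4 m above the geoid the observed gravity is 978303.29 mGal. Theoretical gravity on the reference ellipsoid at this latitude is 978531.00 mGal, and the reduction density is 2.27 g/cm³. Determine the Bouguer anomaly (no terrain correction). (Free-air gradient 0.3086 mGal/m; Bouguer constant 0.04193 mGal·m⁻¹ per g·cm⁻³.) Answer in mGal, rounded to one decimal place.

-60.3

Free-air correction = 0.3086 × 784.4 = 242.07 mGal
Free-air anomaly = 978303.29 − 978531.00 + (242.07) = 14.36 mGal
Bouguer slab correction = 0.04193 × 2.27 × 784.4 = 74.66 mGal
Simple Bouguer anomaly = 14.36 − (74.66) = -60.30 mGal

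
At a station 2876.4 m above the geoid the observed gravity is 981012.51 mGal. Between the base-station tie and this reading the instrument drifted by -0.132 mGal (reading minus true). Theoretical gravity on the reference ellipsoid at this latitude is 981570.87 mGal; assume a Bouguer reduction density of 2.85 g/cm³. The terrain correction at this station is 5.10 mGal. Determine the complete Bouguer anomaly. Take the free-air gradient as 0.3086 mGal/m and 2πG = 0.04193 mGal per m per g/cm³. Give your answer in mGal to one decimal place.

Drift-corrected reading = 981012.51 − (-0.132) = 981012.642 mGal
Free-air correction = 0.3086 × 2876.4 = 887.66 mGal
Free-air anomaly = 981012.642 − 981570.87 + (887.66) = 329.432 mGal
Bouguer slab correction = 0.04193 × 2.85 × 2876.4 = 343.73 mGal
Simple Bouguer anomaly = 329.432 − (343.73) = -14.298 mGal
Complete Bouguer anomaly = -14.298 + 5.10 = -9.198 mGal

-9.2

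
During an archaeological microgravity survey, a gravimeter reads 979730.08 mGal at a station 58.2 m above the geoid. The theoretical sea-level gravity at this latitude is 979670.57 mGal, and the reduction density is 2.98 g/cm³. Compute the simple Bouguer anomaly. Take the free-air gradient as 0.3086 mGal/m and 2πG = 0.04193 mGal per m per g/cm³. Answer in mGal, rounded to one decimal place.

70.2

Free-air correction = 0.3086 × 58.2 = 17.96 mGal
Free-air anomaly = 979730.08 − 979670.57 + (17.96) = 77.47 mGal
Bouguer slab correction = 0.04193 × 2.98 × 58.2 = 7.27 mGal
Simple Bouguer anomaly = 77.47 − (7.27) = 70.20 mGal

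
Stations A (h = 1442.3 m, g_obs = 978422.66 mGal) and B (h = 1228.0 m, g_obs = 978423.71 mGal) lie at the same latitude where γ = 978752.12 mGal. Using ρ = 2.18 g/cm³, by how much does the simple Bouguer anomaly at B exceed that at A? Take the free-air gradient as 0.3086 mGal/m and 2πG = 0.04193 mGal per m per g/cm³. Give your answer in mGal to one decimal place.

Δg_SB(A) = 978422.66 − 978752.12 + 0.3086×1442.3 − 0.04193×2.18×1442.3 = -16.20 mGal
Δg_SB(B) = 978423.71 − 978752.12 + 0.3086×1228.0 − 0.04193×2.18×1228.0 = -61.70 mGal
Difference = -61.70 − (-16.20) = -45.50 mGal

-45.5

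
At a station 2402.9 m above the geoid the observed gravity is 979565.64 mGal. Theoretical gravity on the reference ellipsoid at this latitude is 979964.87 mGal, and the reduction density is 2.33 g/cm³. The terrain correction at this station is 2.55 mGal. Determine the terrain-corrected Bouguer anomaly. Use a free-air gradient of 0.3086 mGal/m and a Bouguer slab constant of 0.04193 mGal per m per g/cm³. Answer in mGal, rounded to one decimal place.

110.1

Free-air correction = 0.3086 × 2402.9 = 741.53 mGal
Free-air anomaly = 979565.64 − 979964.87 + (741.53) = 342.30 mGal
Bouguer slab correction = 0.04193 × 2.33 × 2402.9 = 234.76 mGal
Simple Bouguer anomaly = 342.30 − (234.76) = 107.54 mGal
Complete Bouguer anomaly = 107.54 + 2.55 = 110.09 mGal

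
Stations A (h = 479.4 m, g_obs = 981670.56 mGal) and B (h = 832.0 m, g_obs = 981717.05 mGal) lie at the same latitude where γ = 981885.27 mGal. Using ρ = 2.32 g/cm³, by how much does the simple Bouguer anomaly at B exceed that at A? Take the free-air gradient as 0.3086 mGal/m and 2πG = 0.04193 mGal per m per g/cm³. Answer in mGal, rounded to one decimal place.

Δg_SB(A) = 981670.56 − 981885.27 + 0.3086×479.4 − 0.04193×2.32×479.4 = -113.40 mGal
Δg_SB(B) = 981717.05 − 981885.27 + 0.3086×832.0 − 0.04193×2.32×832.0 = 7.60 mGal
Difference = 7.60 − (-113.40) = 121.00 mGal

121.0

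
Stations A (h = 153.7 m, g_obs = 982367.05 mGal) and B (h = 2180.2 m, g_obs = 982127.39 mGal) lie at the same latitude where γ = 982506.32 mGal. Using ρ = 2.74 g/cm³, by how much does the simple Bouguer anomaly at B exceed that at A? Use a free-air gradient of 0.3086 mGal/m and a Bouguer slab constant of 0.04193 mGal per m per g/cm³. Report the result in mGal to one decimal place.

Δg_SB(A) = 982367.05 − 982506.32 + 0.3086×153.7 − 0.04193×2.74×153.7 = -109.50 mGal
Δg_SB(B) = 982127.39 − 982506.32 + 0.3086×2180.2 − 0.04193×2.74×2180.2 = 43.40 mGal
Difference = 43.40 − (-109.50) = 152.90 mGal

152.9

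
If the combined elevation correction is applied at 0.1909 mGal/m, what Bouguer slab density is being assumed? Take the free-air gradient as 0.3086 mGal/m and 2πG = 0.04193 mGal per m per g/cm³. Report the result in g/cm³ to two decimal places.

2.81

0.1909 = 0.3086 − 0.04193 × ρ
ρ = (0.3086 − 0.1909) / 0.04193 = 2.81 g/cm³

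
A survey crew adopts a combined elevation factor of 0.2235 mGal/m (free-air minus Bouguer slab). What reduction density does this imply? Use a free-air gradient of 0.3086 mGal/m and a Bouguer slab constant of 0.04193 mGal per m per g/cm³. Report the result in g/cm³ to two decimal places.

2.03

0.2235 = 0.3086 − 0.04193 × ρ
ρ = (0.3086 − 0.2235) / 0.04193 = 2.03 g/cm³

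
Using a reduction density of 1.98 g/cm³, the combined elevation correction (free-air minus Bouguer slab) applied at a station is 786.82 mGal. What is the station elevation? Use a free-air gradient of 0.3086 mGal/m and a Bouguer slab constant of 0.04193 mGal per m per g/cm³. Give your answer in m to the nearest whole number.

Combined gradient = 0.3086 − 0.04193 × 1.98 = 0.2255786 mGal/m
h = 786.82 / 0.2255786 = 3488.01 m

3488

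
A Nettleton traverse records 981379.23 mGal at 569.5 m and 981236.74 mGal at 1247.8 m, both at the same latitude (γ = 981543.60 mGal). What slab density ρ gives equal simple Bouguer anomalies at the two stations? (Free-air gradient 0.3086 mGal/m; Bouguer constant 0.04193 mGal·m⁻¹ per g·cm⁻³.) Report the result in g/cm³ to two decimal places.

2.35

Δg_obs = 981236.74 − 981379.23 = -142.49 mGal over Δh = 1247.8 − 569.5 = 678.3 m
Equal Bouguer anomalies ⇒ Δg_obs + (0.3086 − 0.04193ρ)·Δh = 0
0.3086 − 0.04193ρ = −Δg_obs/Δh = 0.21007
ρ = (0.3086 − 0.21007) / 0.04193 = 2.35 g/cm³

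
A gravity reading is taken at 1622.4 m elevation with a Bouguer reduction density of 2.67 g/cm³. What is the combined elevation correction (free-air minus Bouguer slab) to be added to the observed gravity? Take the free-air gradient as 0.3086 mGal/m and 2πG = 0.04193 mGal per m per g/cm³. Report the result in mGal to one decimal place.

319.0

Combined gradient = 0.3086 − 0.04193 × 2.67 = 0.1966469 mGal/m
Combined elevation correction = 0.1966469 × 1622.4 = 319.0 mGal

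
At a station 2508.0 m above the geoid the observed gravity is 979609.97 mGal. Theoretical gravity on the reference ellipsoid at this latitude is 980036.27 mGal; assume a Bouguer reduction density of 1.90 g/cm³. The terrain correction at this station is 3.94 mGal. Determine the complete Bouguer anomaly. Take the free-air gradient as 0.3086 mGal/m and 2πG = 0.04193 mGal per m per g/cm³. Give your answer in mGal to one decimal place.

151.8

Free-air correction = 0.3086 × 2508.0 = 773.97 mGal
Free-air anomaly = 979609.97 − 980036.27 + (773.97) = 347.67 mGal
Bouguer slab correction = 0.04193 × 1.90 × 2508.0 = 199.80 mGal
Simple Bouguer anomaly = 347.67 − (199.80) = 147.87 mGal
Complete Bouguer anomaly = 147.87 + 3.94 = 151.81 mGal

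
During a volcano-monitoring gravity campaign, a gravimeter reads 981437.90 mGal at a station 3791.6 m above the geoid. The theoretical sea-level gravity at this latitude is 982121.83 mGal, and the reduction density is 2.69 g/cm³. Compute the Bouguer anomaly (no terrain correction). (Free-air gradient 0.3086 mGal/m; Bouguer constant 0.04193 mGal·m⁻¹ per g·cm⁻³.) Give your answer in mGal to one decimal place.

58.5

Free-air correction = 0.3086 × 3791.6 = 1170.09 mGal
Free-air anomaly = 981437.90 − 982121.83 + (1170.09) = 486.16 mGal
Bouguer slab correction = 0.04193 × 2.69 × 3791.6 = 427.66 mGal
Simple Bouguer anomaly = 486.16 − (427.66) = 58.50 mGal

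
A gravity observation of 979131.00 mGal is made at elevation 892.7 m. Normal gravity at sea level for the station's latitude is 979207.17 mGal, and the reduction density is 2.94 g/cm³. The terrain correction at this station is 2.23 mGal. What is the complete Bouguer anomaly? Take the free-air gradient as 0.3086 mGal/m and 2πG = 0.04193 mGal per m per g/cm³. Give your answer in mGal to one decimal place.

Free-air correction = 0.3086 × 892.7 = 275.49 mGal
Free-air anomaly = 979131.00 − 979207.17 + (275.49) = 199.32 mGal
Bouguer slab correction = 0.04193 × 2.94 × 892.7 = 110.05 mGal
Simple Bouguer anomaly = 199.32 − (110.05) = 89.27 mGal
Complete Bouguer anomaly = 89.27 + 2.23 = 91.50 mGal

91.5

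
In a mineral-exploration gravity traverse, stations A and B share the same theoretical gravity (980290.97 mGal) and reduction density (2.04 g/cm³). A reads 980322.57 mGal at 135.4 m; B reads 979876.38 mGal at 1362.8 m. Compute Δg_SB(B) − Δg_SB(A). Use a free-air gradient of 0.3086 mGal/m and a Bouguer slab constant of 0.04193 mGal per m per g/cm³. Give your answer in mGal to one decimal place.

Δg_SB(A) = 980322.57 − 980290.97 + 0.3086×135.4 − 0.04193×2.04×135.4 = 61.80 mGal
Δg_SB(B) = 979876.38 − 980290.97 + 0.3086×1362.8 − 0.04193×2.04×1362.8 = -110.60 mGal
Difference = -110.60 − (61.80) = -172.40 mGal

-172.4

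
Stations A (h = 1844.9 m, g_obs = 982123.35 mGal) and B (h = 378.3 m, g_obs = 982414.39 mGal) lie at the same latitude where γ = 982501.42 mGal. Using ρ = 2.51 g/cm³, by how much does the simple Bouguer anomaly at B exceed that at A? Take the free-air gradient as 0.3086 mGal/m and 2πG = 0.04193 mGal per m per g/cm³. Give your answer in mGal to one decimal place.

-7.2

Δg_SB(A) = 982123.35 − 982501.42 + 0.3086×1844.9 − 0.04193×2.51×1844.9 = -2.90 mGal
Δg_SB(B) = 982414.39 − 982501.42 + 0.3086×378.3 − 0.04193×2.51×378.3 = -10.10 mGal
Difference = -10.10 − (-2.90) = -7.20 mGal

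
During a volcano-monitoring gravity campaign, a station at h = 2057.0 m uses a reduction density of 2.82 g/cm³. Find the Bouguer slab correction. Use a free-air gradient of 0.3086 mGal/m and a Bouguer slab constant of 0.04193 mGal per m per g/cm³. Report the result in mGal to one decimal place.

243.2

Bouguer slab correction = 0.04193 × 2.82 × 2057.0 = 243.2 mGal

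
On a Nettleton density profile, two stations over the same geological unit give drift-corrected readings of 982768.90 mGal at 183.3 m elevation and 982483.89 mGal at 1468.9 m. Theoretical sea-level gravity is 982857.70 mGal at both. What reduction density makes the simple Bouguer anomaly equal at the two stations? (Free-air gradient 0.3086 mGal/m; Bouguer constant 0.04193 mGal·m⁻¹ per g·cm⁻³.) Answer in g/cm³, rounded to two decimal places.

2.07

Δg_obs = 982483.89 − 982768.90 = -285.01 mGal over Δh = 1468.9 − 183.3 = 1285.6 m
Equal Bouguer anomalies ⇒ Δg_obs + (0.3086 − 0.04193ρ)·Δh = 0
0.3086 − 0.04193ρ = −Δg_obs/Δh = 0.22169
ρ = (0.3086 − 0.22169) / 0.04193 = 2.07 g/cm³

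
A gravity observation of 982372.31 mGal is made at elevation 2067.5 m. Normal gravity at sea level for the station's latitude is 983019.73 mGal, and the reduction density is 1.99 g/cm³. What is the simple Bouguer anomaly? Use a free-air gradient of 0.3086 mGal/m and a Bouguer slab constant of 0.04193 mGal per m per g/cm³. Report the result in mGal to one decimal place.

Free-air correction = 0.3086 × 2067.5 = 638.03 mGal
Free-air anomaly = 982372.31 − 983019.73 + (638.03) = -9.39 mGal
Bouguer slab correction = 0.04193 × 1.99 × 2067.5 = 172.51 mGal
Simple Bouguer anomaly = -9.39 − (172.51) = -181.90 mGal

-181.9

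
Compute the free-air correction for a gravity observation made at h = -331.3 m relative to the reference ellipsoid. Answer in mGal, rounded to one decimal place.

Free-air correction = 0.3086 × -331.3 = -102.2 mGal

-102.2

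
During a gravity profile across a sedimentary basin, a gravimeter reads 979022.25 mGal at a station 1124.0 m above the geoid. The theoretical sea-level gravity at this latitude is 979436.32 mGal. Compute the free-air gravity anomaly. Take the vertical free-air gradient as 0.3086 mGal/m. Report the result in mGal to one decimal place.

-67.2

Free-air correction = 0.3086 × 1124.0 = 346.87 mGal
Free-air anomaly = 979022.25 − 979436.32 + (346.87) = -67.20 mGal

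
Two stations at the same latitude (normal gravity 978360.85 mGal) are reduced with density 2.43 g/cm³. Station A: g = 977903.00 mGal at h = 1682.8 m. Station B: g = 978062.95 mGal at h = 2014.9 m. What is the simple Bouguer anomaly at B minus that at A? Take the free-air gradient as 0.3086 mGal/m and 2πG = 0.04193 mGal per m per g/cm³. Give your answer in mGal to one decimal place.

228.6

Δg_SB(A) = 977903.00 − 978360.85 + 0.3086×1682.8 − 0.04193×2.43×1682.8 = -110.00 mGal
Δg_SB(B) = 978062.95 − 978360.85 + 0.3086×2014.9 − 0.04193×2.43×2014.9 = 118.60 mGal
Difference = 118.60 − (-110.00) = 228.60 mGal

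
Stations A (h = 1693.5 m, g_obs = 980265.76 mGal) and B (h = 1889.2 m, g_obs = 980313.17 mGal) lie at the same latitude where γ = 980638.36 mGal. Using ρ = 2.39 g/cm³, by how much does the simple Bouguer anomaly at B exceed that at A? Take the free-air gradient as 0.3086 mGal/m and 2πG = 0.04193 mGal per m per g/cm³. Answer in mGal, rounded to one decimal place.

88.2

Δg_SB(A) = 980265.76 − 980638.36 + 0.3086×1693.5 − 0.04193×2.39×1693.5 = -19.70 mGal
Δg_SB(B) = 980313.17 − 980638.36 + 0.3086×1889.2 − 0.04193×2.39×1889.2 = 68.50 mGal
Difference = 68.50 − (-19.70) = 88.20 mGal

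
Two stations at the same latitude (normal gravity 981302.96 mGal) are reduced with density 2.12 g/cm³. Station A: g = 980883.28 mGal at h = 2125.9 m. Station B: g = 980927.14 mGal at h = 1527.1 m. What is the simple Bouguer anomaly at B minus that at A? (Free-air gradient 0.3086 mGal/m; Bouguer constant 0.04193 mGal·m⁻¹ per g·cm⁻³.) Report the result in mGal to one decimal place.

-87.7

Δg_SB(A) = 980883.28 − 981302.96 + 0.3086×2125.9 − 0.04193×2.12×2125.9 = 47.40 mGal
Δg_SB(B) = 980927.14 − 981302.96 + 0.3086×1527.1 − 0.04193×2.12×1527.1 = -40.30 mGal
Difference = -40.30 − (47.40) = -87.70 mGal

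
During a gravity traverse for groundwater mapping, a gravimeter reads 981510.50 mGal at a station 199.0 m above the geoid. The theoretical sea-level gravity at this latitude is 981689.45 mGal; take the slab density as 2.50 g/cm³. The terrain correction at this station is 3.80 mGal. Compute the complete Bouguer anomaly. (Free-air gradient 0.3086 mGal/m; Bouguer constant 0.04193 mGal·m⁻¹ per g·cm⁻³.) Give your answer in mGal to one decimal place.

-134.6

Free-air correction = 0.3086 × 199.0 = 61.41 mGal
Free-air anomaly = 981510.50 − 981689.45 + (61.41) = -117.54 mGal
Bouguer slab correction = 0.04193 × 2.50 × 199.0 = 20.86 mGal
Simple Bouguer anomaly = -117.54 − (20.86) = -138.40 mGal
Complete Bouguer anomaly = -138.40 + 3.80 = -134.60 mGal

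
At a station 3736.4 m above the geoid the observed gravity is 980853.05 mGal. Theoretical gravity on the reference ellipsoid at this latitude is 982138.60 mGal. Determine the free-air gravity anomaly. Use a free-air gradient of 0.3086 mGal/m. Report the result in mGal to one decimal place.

Free-air correction = 0.3086 × 3736.4 = 1153.05 mGal
Free-air anomaly = 980853.05 − 982138.60 + (1153.05) = -132.50 mGal

-132.5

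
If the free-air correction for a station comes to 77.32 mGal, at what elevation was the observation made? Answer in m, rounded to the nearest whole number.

h = 77.32 / 0.3086 = 250.55 m

251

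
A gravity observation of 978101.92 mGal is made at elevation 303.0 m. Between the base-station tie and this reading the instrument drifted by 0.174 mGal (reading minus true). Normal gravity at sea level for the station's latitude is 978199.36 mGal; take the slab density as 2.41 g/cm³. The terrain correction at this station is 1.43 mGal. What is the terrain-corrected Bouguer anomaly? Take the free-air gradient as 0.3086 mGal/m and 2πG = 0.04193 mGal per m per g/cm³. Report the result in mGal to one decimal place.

Drift-corrected reading = 978101.92 − (0.174) = 978101.746 mGal
Free-air correction = 0.3086 × 303.0 = 93.51 mGal
Free-air anomaly = 978101.746 − 978199.36 + (93.51) = -4.104 mGal
Bouguer slab correction = 0.04193 × 2.41 × 303.0 = 30.62 mGal
Simple Bouguer anomaly = -4.104 − (30.62) = -34.724 mGal
Complete Bouguer anomaly = -34.724 + 1.43 = -33.294 mGal

-33.3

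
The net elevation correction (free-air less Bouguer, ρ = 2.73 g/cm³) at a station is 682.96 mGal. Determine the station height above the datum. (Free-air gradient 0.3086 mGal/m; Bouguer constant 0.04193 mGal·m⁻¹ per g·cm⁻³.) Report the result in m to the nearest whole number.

Combined gradient = 0.3086 − 0.04193 × 2.73 = 0.1941311 mGal/m
h = 682.96 / 0.1941311 = 3518.03 m

3518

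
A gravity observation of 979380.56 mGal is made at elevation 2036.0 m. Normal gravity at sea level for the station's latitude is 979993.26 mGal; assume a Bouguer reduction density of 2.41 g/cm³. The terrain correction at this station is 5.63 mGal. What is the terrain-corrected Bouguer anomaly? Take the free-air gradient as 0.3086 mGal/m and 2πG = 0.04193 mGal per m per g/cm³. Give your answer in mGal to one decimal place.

Free-air correction = 0.3086 × 2036.0 = 628.31 mGal
Free-air anomaly = 979380.56 − 979993.26 + (628.31) = 15.61 mGal
Bouguer slab correction = 0.04193 × 2.41 × 2036.0 = 205.74 mGal
Simple Bouguer anomaly = 15.61 − (205.74) = -190.13 mGal
Complete Bouguer anomaly = -190.13 + 5.63 = -184.50 mGal

-184.5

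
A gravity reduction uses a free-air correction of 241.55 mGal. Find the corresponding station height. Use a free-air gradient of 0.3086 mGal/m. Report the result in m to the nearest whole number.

h = 241.55 / 0.3086 = 782.73 m

783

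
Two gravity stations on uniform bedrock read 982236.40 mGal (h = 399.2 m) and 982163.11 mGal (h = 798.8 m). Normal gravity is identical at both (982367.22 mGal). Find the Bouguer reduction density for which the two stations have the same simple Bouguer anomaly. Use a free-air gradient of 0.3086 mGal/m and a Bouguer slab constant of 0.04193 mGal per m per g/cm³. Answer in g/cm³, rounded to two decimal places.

Δg_obs = 982163.11 − 982236.40 = -73.29 mGal over Δh = 798.8 − 399.2 = 399.6 m
Equal Bouguer anomalies ⇒ Δg_obs + (0.3086 − 0.04193ρ)·Δh = 0
0.3086 − 0.04193ρ = −Δg_obs/Δh = 0.18341
ρ = (0.3086 − 0.18341) / 0.04193 = 2.99 g/cm³

2.99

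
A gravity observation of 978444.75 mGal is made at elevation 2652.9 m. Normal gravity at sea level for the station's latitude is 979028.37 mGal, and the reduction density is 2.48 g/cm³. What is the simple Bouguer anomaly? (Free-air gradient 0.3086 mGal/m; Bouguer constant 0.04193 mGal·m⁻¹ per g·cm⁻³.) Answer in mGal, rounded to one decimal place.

Free-air correction = 0.3086 × 2652.9 = 818.68 mGal
Free-air anomaly = 978444.75 − 979028.37 + (818.68) = 235.06 mGal
Bouguer slab correction = 0.04193 × 2.48 × 2652.9 = 275.87 mGal
Simple Bouguer anomaly = 235.06 − (275.87) = -40.81 mGal

-40.8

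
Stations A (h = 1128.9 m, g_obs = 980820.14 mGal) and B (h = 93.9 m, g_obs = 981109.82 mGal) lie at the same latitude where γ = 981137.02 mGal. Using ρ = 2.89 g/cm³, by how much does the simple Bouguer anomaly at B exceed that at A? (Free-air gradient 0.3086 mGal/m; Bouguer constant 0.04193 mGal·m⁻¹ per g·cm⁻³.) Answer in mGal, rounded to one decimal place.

Δg_SB(A) = 980820.14 − 981137.02 + 0.3086×1128.9 − 0.04193×2.89×1128.9 = -105.30 mGal
Δg_SB(B) = 981109.82 − 981137.02 + 0.3086×93.9 − 0.04193×2.89×93.9 = -9.60 mGal
Difference = -9.60 − (-105.30) = 95.70 mGal

95.7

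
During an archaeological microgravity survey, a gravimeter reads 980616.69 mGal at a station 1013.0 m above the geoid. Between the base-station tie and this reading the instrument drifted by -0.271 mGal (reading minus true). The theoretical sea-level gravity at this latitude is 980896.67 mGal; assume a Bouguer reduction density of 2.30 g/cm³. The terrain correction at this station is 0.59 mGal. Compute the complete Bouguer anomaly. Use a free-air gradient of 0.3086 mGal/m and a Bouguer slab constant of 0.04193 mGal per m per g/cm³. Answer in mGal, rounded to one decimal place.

-64.2

Drift-corrected reading = 980616.69 − (-0.271) = 980616.961 mGal
Free-air correction = 0.3086 × 1013.0 = 312.61 mGal
Free-air anomaly = 980616.961 − 980896.67 + (312.61) = 32.901 mGal
Bouguer slab correction = 0.04193 × 2.30 × 1013.0 = 97.69 mGal
Simple Bouguer anomaly = 32.901 − (97.69) = -64.789 mGal
Complete Bouguer anomaly = -64.789 + 0.59 = -64.199 mGal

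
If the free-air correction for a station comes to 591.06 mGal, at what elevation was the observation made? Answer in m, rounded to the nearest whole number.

h = 591.06 / 0.3086 = 1915.29 m

1915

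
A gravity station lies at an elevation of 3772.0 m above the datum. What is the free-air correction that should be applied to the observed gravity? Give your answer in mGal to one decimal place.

1164.0

Free-air correction = 0.3086 × 3772.0 = 1164.0 mGal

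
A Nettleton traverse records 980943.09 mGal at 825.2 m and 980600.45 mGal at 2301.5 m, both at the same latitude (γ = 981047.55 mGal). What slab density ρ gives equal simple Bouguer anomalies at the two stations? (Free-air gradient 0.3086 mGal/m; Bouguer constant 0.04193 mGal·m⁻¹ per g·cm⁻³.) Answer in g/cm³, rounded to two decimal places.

1.82

Δg_obs = 980600.45 − 980943.09 = -342.64 mGal over Δh = 2301.5 − 825.2 = 1476.3 m
Equal Bouguer anomalies ⇒ Δg_obs + (0.3086 − 0.04193ρ)·Δh = 0
0.3086 − 0.04193ρ = −Δg_obs/Δh = 0.23209
ρ = (0.3086 − 0.23209) / 0.04193 = 1.82 g/cm³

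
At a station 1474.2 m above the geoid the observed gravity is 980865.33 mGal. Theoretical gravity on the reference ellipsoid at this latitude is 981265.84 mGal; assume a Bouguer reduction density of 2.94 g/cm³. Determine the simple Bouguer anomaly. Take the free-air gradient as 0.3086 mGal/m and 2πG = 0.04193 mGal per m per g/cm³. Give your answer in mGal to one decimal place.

-127.3

Free-air correction = 0.3086 × 1474.2 = 454.94 mGal
Free-air anomaly = 980865.33 − 981265.84 + (454.94) = 54.43 mGal
Bouguer slab correction = 0.04193 × 2.94 × 1474.2 = 181.73 mGal
Simple Bouguer anomaly = 54.43 − (181.73) = -127.30 mGal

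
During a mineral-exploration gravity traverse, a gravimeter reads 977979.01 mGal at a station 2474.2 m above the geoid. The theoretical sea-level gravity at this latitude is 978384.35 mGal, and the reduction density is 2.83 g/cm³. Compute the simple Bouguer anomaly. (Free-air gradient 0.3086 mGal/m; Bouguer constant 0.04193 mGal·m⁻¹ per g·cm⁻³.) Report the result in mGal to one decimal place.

64.6

Free-air correction = 0.3086 × 2474.2 = 763.54 mGal
Free-air anomaly = 977979.01 − 978384.35 + (763.54) = 358.20 mGal
Bouguer slab correction = 0.04193 × 2.83 × 2474.2 = 293.59 mGal
Simple Bouguer anomaly = 358.20 − (293.59) = 64.61 mGal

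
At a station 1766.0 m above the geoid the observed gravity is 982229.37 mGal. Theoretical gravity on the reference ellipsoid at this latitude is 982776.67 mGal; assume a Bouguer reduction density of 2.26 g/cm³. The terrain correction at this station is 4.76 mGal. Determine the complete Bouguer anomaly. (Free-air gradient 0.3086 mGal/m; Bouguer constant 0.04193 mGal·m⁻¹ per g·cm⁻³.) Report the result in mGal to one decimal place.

Free-air correction = 0.3086 × 1766.0 = 544.99 mGal
Free-air anomaly = 982229.37 − 982776.67 + (544.99) = -2.31 mGal
Bouguer slab correction = 0.04193 × 2.26 × 1766.0 = 167.35 mGal
Simple Bouguer anomaly = -2.31 − (167.35) = -169.66 mGal
Complete Bouguer anomaly = -169.66 + 4.76 = -164.90 mGal

-164.9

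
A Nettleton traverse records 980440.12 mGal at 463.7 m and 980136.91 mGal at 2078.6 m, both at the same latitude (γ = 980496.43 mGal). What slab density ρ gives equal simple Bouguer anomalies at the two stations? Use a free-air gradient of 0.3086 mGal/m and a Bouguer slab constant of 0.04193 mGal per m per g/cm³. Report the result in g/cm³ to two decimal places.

2.88

Δg_obs = 980136.91 − 980440.12 = -303.21 mGal over Δh = 2078.6 − 463.7 = 1614.9 m
Equal Bouguer anomalies ⇒ Δg_obs + (0.3086 − 0.04193ρ)·Δh = 0
0.3086 − 0.04193ρ = −Δg_obs/Δh = 0.18776
ρ = (0.3086 − 0.18776) / 0.04193 = 2.88 g/cm³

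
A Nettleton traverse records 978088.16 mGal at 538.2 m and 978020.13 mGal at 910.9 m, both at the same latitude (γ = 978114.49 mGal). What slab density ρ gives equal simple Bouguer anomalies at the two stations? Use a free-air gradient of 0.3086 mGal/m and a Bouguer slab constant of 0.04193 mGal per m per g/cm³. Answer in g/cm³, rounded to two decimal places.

3.01

Δg_obs = 978020.13 − 978088.16 = -68.03 mGal over Δh = 910.9 − 538.2 = 372.7 m
Equal Bouguer anomalies ⇒ Δg_obs + (0.3086 − 0.04193ρ)·Δh = 0
0.3086 − 0.04193ρ = −Δg_obs/Δh = 0.18253
ρ = (0.3086 − 0.18253) / 0.04193 = 3.01 g/cm³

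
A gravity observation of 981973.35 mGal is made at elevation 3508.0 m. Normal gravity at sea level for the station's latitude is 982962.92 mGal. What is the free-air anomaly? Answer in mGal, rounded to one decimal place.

Free-air correction = 0.3086 × 3508.0 = 1082.57 mGal
Free-air anomaly = 981973.35 − 982962.92 + (1082.57) = 93.00 mGal

93.0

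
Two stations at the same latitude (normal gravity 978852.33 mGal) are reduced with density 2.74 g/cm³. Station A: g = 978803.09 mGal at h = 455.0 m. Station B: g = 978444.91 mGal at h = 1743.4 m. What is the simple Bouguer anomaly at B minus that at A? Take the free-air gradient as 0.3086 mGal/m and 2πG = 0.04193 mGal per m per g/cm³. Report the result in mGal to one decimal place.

-108.6

Δg_SB(A) = 978803.09 − 978852.33 + 0.3086×455.0 − 0.04193×2.74×455.0 = 38.90 mGal
Δg_SB(B) = 978444.91 − 978852.33 + 0.3086×1743.4 − 0.04193×2.74×1743.4 = -69.70 mGal
Difference = -69.70 − (38.90) = -108.60 mGal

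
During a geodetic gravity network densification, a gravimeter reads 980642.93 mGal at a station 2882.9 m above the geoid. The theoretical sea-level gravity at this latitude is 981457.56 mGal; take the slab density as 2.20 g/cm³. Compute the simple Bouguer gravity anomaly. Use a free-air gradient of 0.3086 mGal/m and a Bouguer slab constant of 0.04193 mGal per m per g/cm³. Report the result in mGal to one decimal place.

Free-air correction = 0.3086 × 2882.9 = 889.66 mGal
Free-air anomaly = 980642.93 − 981457.56 + (889.66) = 75.03 mGal
Bouguer slab correction = 0.04193 × 2.20 × 2882.9 = 265.94 mGal
Simple Bouguer anomaly = 75.03 − (265.94) = -190.91 mGal

-190.9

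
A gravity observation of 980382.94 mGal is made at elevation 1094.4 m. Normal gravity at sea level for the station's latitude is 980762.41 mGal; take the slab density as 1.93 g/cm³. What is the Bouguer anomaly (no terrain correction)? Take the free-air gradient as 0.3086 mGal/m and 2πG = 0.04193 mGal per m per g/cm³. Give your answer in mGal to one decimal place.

-130.3

Free-air correction = 0.3086 × 1094.4 = 337.73 mGal
Free-air anomaly = 980382.94 − 980762.41 + (337.73) = -41.74 mGal
Bouguer slab correction = 0.04193 × 1.93 × 1094.4 = 88.56 mGal
Simple Bouguer anomaly = -41.74 − (88.56) = -130.30 mGal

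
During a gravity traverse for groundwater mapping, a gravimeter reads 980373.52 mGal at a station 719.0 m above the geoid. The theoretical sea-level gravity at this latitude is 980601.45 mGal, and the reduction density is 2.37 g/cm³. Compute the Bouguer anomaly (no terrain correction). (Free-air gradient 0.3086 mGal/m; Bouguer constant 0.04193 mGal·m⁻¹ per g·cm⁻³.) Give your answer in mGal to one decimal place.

Free-air correction = 0.3086 × 719.0 = 221.88 mGal
Free-air anomaly = 980373.52 − 980601.45 + (221.88) = -6.05 mGal
Bouguer slab correction = 0.04193 × 2.37 × 719.0 = 71.45 mGal
Simple Bouguer anomaly = -6.05 − (71.45) = -77.50 mGal

-77.5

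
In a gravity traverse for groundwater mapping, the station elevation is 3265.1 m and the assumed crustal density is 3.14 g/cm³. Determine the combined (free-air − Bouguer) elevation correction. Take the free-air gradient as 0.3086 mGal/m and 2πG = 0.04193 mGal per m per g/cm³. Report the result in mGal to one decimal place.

Combined gradient = 0.3086 − 0.04193 × 3.14 = 0.1769398 mGal/m
Combined elevation correction = 0.1769398 × 3265.1 = 577.7 mGal

577.7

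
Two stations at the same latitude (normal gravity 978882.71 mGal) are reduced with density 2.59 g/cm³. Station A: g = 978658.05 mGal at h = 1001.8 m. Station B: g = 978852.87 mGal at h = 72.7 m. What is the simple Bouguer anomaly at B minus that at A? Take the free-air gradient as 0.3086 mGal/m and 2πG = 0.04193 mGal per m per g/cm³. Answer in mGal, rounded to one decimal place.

Δg_SB(A) = 978658.05 − 978882.71 + 0.3086×1001.8 − 0.04193×2.59×1001.8 = -24.30 mGal
Δg_SB(B) = 978852.87 − 978882.71 + 0.3086×72.7 − 0.04193×2.59×72.7 = -15.30 mGal
Difference = -15.30 − (-24.30) = 9.00 mGal

9.0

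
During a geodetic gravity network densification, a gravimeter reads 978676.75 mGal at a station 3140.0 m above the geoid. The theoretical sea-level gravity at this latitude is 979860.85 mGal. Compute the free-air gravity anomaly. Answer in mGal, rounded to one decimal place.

Free-air correction = 0.3086 × 3140.0 = 969.00 mGal
Free-air anomaly = 978676.75 − 979860.85 + (969.00) = -215.10 mGal

-215.1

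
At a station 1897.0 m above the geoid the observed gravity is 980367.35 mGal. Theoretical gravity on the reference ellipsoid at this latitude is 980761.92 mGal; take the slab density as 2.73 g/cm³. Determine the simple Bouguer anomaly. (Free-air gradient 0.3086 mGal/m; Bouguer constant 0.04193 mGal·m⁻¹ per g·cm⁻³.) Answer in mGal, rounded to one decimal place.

-26.3

Free-air correction = 0.3086 × 1897.0 = 585.41 mGal
Free-air anomaly = 980367.35 − 980761.92 + (585.41) = 190.84 mGal
Bouguer slab correction = 0.04193 × 2.73 × 1897.0 = 217.15 mGal
Simple Bouguer anomaly = 190.84 − (217.15) = -26.31 mGal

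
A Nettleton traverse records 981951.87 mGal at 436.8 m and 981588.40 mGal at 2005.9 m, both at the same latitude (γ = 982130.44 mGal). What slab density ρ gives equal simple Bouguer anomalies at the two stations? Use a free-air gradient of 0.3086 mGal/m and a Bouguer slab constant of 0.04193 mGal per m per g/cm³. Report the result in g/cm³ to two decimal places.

1.84

Δg_obs = 981588.40 − 981951.87 = -363.47 mGal over Δh = 2005.9 − 436.8 = 1569.1 m
Equal Bouguer anomalies ⇒ Δg_obs + (0.3086 − 0.04193ρ)·Δh = 0
0.3086 − 0.04193ρ = −Δg_obs/Δh = 0.23164
ρ = (0.3086 − 0.23164) / 0.04193 = 1.84 g/cm³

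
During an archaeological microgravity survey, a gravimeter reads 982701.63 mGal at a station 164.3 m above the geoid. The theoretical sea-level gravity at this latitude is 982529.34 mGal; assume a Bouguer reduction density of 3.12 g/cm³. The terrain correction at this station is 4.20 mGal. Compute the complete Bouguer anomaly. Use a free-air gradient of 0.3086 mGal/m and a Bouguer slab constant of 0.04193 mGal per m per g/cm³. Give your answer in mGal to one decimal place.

Free-air correction = 0.3086 × 164.3 = 50.70 mGal
Free-air anomaly = 982701.63 − 982529.34 + (50.70) = 222.99 mGal
Bouguer slab correction = 0.04193 × 3.12 × 164.3 = 21.49 mGal
Simple Bouguer anomaly = 222.99 − (21.49) = 201.50 mGal
Complete Bouguer anomaly = 201.50 + 4.20 = 205.70 mGal

205.7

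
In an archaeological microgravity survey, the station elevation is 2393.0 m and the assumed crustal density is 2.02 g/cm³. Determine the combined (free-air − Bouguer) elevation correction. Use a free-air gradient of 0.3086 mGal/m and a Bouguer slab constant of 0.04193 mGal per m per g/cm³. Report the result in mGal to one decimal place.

535.8

Combined gradient = 0.3086 − 0.04193 × 2.02 = 0.2239014 mGal/m
Combined elevation correction = 0.2239014 × 2393.0 = 535.8 mGal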